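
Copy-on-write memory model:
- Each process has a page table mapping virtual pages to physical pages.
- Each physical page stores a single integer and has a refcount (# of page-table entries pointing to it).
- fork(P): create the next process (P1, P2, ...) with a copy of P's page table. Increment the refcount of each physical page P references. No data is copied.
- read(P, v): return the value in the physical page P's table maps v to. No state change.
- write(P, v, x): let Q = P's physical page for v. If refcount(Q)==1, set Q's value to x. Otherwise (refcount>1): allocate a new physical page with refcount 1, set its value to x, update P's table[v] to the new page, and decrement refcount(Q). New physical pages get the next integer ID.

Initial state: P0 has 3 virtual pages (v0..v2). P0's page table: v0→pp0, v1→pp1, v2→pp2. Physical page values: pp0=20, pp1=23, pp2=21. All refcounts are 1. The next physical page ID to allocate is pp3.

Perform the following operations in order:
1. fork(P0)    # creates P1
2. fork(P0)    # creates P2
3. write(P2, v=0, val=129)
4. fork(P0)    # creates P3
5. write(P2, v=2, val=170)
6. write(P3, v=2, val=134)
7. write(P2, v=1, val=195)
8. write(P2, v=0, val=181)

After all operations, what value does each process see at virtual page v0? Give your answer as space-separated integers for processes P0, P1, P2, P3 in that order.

Answer: 20 20 181 20

Derivation:
Op 1: fork(P0) -> P1. 3 ppages; refcounts: pp0:2 pp1:2 pp2:2
Op 2: fork(P0) -> P2. 3 ppages; refcounts: pp0:3 pp1:3 pp2:3
Op 3: write(P2, v0, 129). refcount(pp0)=3>1 -> COPY to pp3. 4 ppages; refcounts: pp0:2 pp1:3 pp2:3 pp3:1
Op 4: fork(P0) -> P3. 4 ppages; refcounts: pp0:3 pp1:4 pp2:4 pp3:1
Op 5: write(P2, v2, 170). refcount(pp2)=4>1 -> COPY to pp4. 5 ppages; refcounts: pp0:3 pp1:4 pp2:3 pp3:1 pp4:1
Op 6: write(P3, v2, 134). refcount(pp2)=3>1 -> COPY to pp5. 6 ppages; refcounts: pp0:3 pp1:4 pp2:2 pp3:1 pp4:1 pp5:1
Op 7: write(P2, v1, 195). refcount(pp1)=4>1 -> COPY to pp6. 7 ppages; refcounts: pp0:3 pp1:3 pp2:2 pp3:1 pp4:1 pp5:1 pp6:1
Op 8: write(P2, v0, 181). refcount(pp3)=1 -> write in place. 7 ppages; refcounts: pp0:3 pp1:3 pp2:2 pp3:1 pp4:1 pp5:1 pp6:1
P0: v0 -> pp0 = 20
P1: v0 -> pp0 = 20
P2: v0 -> pp3 = 181
P3: v0 -> pp0 = 20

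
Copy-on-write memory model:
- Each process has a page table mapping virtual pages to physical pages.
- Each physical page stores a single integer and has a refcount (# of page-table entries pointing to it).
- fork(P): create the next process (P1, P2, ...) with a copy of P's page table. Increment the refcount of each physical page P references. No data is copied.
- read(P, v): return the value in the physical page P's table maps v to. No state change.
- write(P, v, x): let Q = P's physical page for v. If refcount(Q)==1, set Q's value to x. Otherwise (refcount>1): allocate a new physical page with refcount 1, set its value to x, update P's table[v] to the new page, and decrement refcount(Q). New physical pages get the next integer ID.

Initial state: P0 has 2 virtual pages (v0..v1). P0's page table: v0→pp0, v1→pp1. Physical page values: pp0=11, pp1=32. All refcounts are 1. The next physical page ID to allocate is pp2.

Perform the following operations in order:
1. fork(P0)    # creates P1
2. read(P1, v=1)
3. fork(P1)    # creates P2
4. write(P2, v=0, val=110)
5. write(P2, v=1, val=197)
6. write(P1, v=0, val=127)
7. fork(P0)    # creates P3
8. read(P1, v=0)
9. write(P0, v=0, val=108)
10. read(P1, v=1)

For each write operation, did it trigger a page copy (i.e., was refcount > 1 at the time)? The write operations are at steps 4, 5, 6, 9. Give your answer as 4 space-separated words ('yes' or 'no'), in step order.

Op 1: fork(P0) -> P1. 2 ppages; refcounts: pp0:2 pp1:2
Op 2: read(P1, v1) -> 32. No state change.
Op 3: fork(P1) -> P2. 2 ppages; refcounts: pp0:3 pp1:3
Op 4: write(P2, v0, 110). refcount(pp0)=3>1 -> COPY to pp2. 3 ppages; refcounts: pp0:2 pp1:3 pp2:1
Op 5: write(P2, v1, 197). refcount(pp1)=3>1 -> COPY to pp3. 4 ppages; refcounts: pp0:2 pp1:2 pp2:1 pp3:1
Op 6: write(P1, v0, 127). refcount(pp0)=2>1 -> COPY to pp4. 5 ppages; refcounts: pp0:1 pp1:2 pp2:1 pp3:1 pp4:1
Op 7: fork(P0) -> P3. 5 ppages; refcounts: pp0:2 pp1:3 pp2:1 pp3:1 pp4:1
Op 8: read(P1, v0) -> 127. No state change.
Op 9: write(P0, v0, 108). refcount(pp0)=2>1 -> COPY to pp5. 6 ppages; refcounts: pp0:1 pp1:3 pp2:1 pp3:1 pp4:1 pp5:1
Op 10: read(P1, v1) -> 32. No state change.

yes yes yes yes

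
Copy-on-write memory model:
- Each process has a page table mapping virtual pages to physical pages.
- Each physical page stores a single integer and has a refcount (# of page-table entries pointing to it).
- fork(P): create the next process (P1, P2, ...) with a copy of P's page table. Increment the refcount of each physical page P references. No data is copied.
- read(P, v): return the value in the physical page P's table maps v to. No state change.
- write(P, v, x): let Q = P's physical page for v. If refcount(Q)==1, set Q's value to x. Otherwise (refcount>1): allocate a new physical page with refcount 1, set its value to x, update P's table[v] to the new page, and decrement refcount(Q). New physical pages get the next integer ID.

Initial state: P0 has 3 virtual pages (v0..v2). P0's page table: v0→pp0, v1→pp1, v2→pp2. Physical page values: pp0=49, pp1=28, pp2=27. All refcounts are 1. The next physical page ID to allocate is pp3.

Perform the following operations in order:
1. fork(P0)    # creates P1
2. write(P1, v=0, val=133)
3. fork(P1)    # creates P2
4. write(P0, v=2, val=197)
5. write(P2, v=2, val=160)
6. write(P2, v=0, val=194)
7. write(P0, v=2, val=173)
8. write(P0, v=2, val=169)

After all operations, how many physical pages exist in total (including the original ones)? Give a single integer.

Op 1: fork(P0) -> P1. 3 ppages; refcounts: pp0:2 pp1:2 pp2:2
Op 2: write(P1, v0, 133). refcount(pp0)=2>1 -> COPY to pp3. 4 ppages; refcounts: pp0:1 pp1:2 pp2:2 pp3:1
Op 3: fork(P1) -> P2. 4 ppages; refcounts: pp0:1 pp1:3 pp2:3 pp3:2
Op 4: write(P0, v2, 197). refcount(pp2)=3>1 -> COPY to pp4. 5 ppages; refcounts: pp0:1 pp1:3 pp2:2 pp3:2 pp4:1
Op 5: write(P2, v2, 160). refcount(pp2)=2>1 -> COPY to pp5. 6 ppages; refcounts: pp0:1 pp1:3 pp2:1 pp3:2 pp4:1 pp5:1
Op 6: write(P2, v0, 194). refcount(pp3)=2>1 -> COPY to pp6. 7 ppages; refcounts: pp0:1 pp1:3 pp2:1 pp3:1 pp4:1 pp5:1 pp6:1
Op 7: write(P0, v2, 173). refcount(pp4)=1 -> write in place. 7 ppages; refcounts: pp0:1 pp1:3 pp2:1 pp3:1 pp4:1 pp5:1 pp6:1
Op 8: write(P0, v2, 169). refcount(pp4)=1 -> write in place. 7 ppages; refcounts: pp0:1 pp1:3 pp2:1 pp3:1 pp4:1 pp5:1 pp6:1

Answer: 7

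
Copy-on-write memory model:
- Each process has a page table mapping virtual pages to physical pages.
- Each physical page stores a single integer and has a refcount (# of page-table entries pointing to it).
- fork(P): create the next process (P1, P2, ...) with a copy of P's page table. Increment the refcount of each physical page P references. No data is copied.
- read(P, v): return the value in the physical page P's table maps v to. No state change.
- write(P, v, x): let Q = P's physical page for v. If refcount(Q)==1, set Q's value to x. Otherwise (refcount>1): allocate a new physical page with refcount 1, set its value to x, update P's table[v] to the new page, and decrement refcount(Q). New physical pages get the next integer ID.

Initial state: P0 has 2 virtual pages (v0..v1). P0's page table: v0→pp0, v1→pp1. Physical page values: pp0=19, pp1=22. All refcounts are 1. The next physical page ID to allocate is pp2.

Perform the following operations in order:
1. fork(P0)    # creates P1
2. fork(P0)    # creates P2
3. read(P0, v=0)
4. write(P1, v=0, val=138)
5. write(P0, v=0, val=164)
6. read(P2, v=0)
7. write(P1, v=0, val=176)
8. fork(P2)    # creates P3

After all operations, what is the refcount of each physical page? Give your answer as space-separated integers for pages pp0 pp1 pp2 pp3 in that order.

Op 1: fork(P0) -> P1. 2 ppages; refcounts: pp0:2 pp1:2
Op 2: fork(P0) -> P2. 2 ppages; refcounts: pp0:3 pp1:3
Op 3: read(P0, v0) -> 19. No state change.
Op 4: write(P1, v0, 138). refcount(pp0)=3>1 -> COPY to pp2. 3 ppages; refcounts: pp0:2 pp1:3 pp2:1
Op 5: write(P0, v0, 164). refcount(pp0)=2>1 -> COPY to pp3. 4 ppages; refcounts: pp0:1 pp1:3 pp2:1 pp3:1
Op 6: read(P2, v0) -> 19. No state change.
Op 7: write(P1, v0, 176). refcount(pp2)=1 -> write in place. 4 ppages; refcounts: pp0:1 pp1:3 pp2:1 pp3:1
Op 8: fork(P2) -> P3. 4 ppages; refcounts: pp0:2 pp1:4 pp2:1 pp3:1

Answer: 2 4 1 1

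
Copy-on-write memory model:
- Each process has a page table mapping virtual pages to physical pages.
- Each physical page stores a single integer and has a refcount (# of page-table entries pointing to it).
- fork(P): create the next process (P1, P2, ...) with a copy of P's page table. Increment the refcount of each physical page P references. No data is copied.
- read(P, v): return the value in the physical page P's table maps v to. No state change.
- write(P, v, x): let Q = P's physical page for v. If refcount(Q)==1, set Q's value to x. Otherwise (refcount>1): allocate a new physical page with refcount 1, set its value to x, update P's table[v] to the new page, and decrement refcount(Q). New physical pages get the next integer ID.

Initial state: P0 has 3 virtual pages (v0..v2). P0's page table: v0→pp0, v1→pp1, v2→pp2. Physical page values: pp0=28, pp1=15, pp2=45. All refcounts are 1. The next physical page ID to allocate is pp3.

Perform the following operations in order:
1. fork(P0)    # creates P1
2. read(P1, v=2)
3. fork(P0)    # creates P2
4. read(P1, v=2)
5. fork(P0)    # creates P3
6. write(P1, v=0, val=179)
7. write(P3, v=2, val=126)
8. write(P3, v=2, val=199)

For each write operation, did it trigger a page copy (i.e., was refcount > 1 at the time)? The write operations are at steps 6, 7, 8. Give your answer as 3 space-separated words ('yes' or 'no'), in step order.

Op 1: fork(P0) -> P1. 3 ppages; refcounts: pp0:2 pp1:2 pp2:2
Op 2: read(P1, v2) -> 45. No state change.
Op 3: fork(P0) -> P2. 3 ppages; refcounts: pp0:3 pp1:3 pp2:3
Op 4: read(P1, v2) -> 45. No state change.
Op 5: fork(P0) -> P3. 3 ppages; refcounts: pp0:4 pp1:4 pp2:4
Op 6: write(P1, v0, 179). refcount(pp0)=4>1 -> COPY to pp3. 4 ppages; refcounts: pp0:3 pp1:4 pp2:4 pp3:1
Op 7: write(P3, v2, 126). refcount(pp2)=4>1 -> COPY to pp4. 5 ppages; refcounts: pp0:3 pp1:4 pp2:3 pp3:1 pp4:1
Op 8: write(P3, v2, 199). refcount(pp4)=1 -> write in place. 5 ppages; refcounts: pp0:3 pp1:4 pp2:3 pp3:1 pp4:1

yes yes no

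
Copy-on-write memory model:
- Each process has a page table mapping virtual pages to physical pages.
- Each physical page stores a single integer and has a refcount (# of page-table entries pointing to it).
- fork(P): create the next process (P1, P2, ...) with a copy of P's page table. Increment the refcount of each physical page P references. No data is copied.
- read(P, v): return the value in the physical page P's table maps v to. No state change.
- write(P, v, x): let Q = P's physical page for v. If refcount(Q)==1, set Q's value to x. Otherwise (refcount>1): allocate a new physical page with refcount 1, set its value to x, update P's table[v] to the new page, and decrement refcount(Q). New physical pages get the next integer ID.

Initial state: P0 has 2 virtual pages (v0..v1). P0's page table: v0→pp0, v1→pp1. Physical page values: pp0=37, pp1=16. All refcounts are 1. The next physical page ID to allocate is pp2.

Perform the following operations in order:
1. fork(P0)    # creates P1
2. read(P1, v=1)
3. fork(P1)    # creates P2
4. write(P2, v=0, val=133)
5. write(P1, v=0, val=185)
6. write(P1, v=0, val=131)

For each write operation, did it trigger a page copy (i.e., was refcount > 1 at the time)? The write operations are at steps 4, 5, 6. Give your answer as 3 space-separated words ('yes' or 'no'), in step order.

Op 1: fork(P0) -> P1. 2 ppages; refcounts: pp0:2 pp1:2
Op 2: read(P1, v1) -> 16. No state change.
Op 3: fork(P1) -> P2. 2 ppages; refcounts: pp0:3 pp1:3
Op 4: write(P2, v0, 133). refcount(pp0)=3>1 -> COPY to pp2. 3 ppages; refcounts: pp0:2 pp1:3 pp2:1
Op 5: write(P1, v0, 185). refcount(pp0)=2>1 -> COPY to pp3. 4 ppages; refcounts: pp0:1 pp1:3 pp2:1 pp3:1
Op 6: write(P1, v0, 131). refcount(pp3)=1 -> write in place. 4 ppages; refcounts: pp0:1 pp1:3 pp2:1 pp3:1

yes yes no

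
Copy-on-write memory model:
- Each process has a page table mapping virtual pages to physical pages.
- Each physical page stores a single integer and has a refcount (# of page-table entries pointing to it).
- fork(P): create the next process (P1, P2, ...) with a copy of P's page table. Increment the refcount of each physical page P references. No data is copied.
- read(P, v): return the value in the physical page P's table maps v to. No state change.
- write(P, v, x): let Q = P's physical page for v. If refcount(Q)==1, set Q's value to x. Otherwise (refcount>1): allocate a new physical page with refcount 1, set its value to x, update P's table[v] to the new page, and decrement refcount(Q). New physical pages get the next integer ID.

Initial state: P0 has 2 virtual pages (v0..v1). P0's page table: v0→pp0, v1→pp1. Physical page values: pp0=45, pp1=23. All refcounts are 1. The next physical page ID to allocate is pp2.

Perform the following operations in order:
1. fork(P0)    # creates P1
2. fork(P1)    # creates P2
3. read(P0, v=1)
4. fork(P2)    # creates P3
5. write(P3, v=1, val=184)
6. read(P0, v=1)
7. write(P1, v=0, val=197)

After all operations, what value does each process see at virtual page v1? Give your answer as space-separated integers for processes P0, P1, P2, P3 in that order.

Answer: 23 23 23 184

Derivation:
Op 1: fork(P0) -> P1. 2 ppages; refcounts: pp0:2 pp1:2
Op 2: fork(P1) -> P2. 2 ppages; refcounts: pp0:3 pp1:3
Op 3: read(P0, v1) -> 23. No state change.
Op 4: fork(P2) -> P3. 2 ppages; refcounts: pp0:4 pp1:4
Op 5: write(P3, v1, 184). refcount(pp1)=4>1 -> COPY to pp2. 3 ppages; refcounts: pp0:4 pp1:3 pp2:1
Op 6: read(P0, v1) -> 23. No state change.
Op 7: write(P1, v0, 197). refcount(pp0)=4>1 -> COPY to pp3. 4 ppages; refcounts: pp0:3 pp1:3 pp2:1 pp3:1
P0: v1 -> pp1 = 23
P1: v1 -> pp1 = 23
P2: v1 -> pp1 = 23
P3: v1 -> pp2 = 184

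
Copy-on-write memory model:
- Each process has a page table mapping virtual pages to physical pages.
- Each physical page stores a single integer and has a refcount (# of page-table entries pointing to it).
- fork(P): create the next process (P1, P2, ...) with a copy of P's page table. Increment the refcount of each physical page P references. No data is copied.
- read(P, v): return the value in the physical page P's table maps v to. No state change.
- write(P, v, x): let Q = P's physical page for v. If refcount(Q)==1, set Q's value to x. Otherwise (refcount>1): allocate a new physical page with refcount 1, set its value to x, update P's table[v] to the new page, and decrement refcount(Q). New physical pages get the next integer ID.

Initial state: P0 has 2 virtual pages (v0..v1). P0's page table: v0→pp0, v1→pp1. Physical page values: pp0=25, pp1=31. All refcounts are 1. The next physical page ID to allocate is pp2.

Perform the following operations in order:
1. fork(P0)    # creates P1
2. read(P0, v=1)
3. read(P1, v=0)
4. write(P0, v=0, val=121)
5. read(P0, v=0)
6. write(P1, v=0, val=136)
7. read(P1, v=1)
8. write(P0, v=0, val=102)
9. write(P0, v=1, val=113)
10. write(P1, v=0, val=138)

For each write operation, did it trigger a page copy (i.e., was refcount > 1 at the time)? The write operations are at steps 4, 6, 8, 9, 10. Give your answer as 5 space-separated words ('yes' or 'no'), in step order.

Op 1: fork(P0) -> P1. 2 ppages; refcounts: pp0:2 pp1:2
Op 2: read(P0, v1) -> 31. No state change.
Op 3: read(P1, v0) -> 25. No state change.
Op 4: write(P0, v0, 121). refcount(pp0)=2>1 -> COPY to pp2. 3 ppages; refcounts: pp0:1 pp1:2 pp2:1
Op 5: read(P0, v0) -> 121. No state change.
Op 6: write(P1, v0, 136). refcount(pp0)=1 -> write in place. 3 ppages; refcounts: pp0:1 pp1:2 pp2:1
Op 7: read(P1, v1) -> 31. No state change.
Op 8: write(P0, v0, 102). refcount(pp2)=1 -> write in place. 3 ppages; refcounts: pp0:1 pp1:2 pp2:1
Op 9: write(P0, v1, 113). refcount(pp1)=2>1 -> COPY to pp3. 4 ppages; refcounts: pp0:1 pp1:1 pp2:1 pp3:1
Op 10: write(P1, v0, 138). refcount(pp0)=1 -> write in place. 4 ppages; refcounts: pp0:1 pp1:1 pp2:1 pp3:1

yes no no yes no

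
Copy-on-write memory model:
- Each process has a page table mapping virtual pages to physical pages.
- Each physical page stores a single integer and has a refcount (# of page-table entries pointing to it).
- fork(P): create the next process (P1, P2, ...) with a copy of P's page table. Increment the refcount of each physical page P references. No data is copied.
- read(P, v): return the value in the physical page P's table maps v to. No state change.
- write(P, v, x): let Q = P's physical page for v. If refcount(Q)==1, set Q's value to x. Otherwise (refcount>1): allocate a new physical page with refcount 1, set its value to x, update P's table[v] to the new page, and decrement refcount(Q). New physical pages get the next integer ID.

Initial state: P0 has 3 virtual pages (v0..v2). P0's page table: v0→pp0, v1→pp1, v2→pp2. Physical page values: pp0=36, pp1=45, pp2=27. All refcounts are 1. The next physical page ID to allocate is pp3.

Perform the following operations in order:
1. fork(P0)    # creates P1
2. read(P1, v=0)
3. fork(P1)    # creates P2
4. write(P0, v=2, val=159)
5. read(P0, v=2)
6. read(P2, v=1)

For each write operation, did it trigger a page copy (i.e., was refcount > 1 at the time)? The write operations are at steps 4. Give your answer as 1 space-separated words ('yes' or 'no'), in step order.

Op 1: fork(P0) -> P1. 3 ppages; refcounts: pp0:2 pp1:2 pp2:2
Op 2: read(P1, v0) -> 36. No state change.
Op 3: fork(P1) -> P2. 3 ppages; refcounts: pp0:3 pp1:3 pp2:3
Op 4: write(P0, v2, 159). refcount(pp2)=3>1 -> COPY to pp3. 4 ppages; refcounts: pp0:3 pp1:3 pp2:2 pp3:1
Op 5: read(P0, v2) -> 159. No state change.
Op 6: read(P2, v1) -> 45. No state change.

yes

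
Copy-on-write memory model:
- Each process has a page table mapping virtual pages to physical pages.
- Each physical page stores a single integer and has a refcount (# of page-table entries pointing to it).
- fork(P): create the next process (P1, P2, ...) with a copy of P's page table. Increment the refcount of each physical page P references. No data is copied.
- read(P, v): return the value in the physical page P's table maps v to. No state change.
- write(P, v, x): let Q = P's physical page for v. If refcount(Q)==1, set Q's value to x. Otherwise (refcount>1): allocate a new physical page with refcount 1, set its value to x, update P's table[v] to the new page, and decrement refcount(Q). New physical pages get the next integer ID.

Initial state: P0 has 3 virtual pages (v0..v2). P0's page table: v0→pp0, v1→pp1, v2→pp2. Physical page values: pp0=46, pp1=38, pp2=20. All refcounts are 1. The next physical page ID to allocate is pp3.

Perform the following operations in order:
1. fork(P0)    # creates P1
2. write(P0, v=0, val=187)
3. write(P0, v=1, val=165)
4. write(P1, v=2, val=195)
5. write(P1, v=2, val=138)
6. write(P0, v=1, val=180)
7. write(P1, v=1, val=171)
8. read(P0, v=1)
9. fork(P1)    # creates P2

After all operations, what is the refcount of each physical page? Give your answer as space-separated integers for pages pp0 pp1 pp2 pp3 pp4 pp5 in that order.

Answer: 2 2 1 1 1 2

Derivation:
Op 1: fork(P0) -> P1. 3 ppages; refcounts: pp0:2 pp1:2 pp2:2
Op 2: write(P0, v0, 187). refcount(pp0)=2>1 -> COPY to pp3. 4 ppages; refcounts: pp0:1 pp1:2 pp2:2 pp3:1
Op 3: write(P0, v1, 165). refcount(pp1)=2>1 -> COPY to pp4. 5 ppages; refcounts: pp0:1 pp1:1 pp2:2 pp3:1 pp4:1
Op 4: write(P1, v2, 195). refcount(pp2)=2>1 -> COPY to pp5. 6 ppages; refcounts: pp0:1 pp1:1 pp2:1 pp3:1 pp4:1 pp5:1
Op 5: write(P1, v2, 138). refcount(pp5)=1 -> write in place. 6 ppages; refcounts: pp0:1 pp1:1 pp2:1 pp3:1 pp4:1 pp5:1
Op 6: write(P0, v1, 180). refcount(pp4)=1 -> write in place. 6 ppages; refcounts: pp0:1 pp1:1 pp2:1 pp3:1 pp4:1 pp5:1
Op 7: write(P1, v1, 171). refcount(pp1)=1 -> write in place. 6 ppages; refcounts: pp0:1 pp1:1 pp2:1 pp3:1 pp4:1 pp5:1
Op 8: read(P0, v1) -> 180. No state change.
Op 9: fork(P1) -> P2. 6 ppages; refcounts: pp0:2 pp1:2 pp2:1 pp3:1 pp4:1 pp5:2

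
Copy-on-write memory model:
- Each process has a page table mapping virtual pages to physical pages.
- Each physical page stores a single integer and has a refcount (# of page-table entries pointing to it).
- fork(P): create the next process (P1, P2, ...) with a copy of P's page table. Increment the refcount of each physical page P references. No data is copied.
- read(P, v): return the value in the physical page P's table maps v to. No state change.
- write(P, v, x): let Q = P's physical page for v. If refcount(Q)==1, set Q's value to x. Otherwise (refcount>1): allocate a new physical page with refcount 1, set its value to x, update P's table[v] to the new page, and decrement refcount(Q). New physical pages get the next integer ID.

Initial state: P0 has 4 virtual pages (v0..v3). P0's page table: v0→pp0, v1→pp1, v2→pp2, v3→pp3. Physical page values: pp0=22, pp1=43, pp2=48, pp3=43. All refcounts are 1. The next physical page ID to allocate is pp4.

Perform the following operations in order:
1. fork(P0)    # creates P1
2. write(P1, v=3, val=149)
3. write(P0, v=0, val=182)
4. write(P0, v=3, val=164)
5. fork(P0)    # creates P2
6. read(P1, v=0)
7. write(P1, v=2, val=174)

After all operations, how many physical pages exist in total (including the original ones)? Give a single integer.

Op 1: fork(P0) -> P1. 4 ppages; refcounts: pp0:2 pp1:2 pp2:2 pp3:2
Op 2: write(P1, v3, 149). refcount(pp3)=2>1 -> COPY to pp4. 5 ppages; refcounts: pp0:2 pp1:2 pp2:2 pp3:1 pp4:1
Op 3: write(P0, v0, 182). refcount(pp0)=2>1 -> COPY to pp5. 6 ppages; refcounts: pp0:1 pp1:2 pp2:2 pp3:1 pp4:1 pp5:1
Op 4: write(P0, v3, 164). refcount(pp3)=1 -> write in place. 6 ppages; refcounts: pp0:1 pp1:2 pp2:2 pp3:1 pp4:1 pp5:1
Op 5: fork(P0) -> P2. 6 ppages; refcounts: pp0:1 pp1:3 pp2:3 pp3:2 pp4:1 pp5:2
Op 6: read(P1, v0) -> 22. No state change.
Op 7: write(P1, v2, 174). refcount(pp2)=3>1 -> COPY to pp6. 7 ppages; refcounts: pp0:1 pp1:3 pp2:2 pp3:2 pp4:1 pp5:2 pp6:1

Answer: 7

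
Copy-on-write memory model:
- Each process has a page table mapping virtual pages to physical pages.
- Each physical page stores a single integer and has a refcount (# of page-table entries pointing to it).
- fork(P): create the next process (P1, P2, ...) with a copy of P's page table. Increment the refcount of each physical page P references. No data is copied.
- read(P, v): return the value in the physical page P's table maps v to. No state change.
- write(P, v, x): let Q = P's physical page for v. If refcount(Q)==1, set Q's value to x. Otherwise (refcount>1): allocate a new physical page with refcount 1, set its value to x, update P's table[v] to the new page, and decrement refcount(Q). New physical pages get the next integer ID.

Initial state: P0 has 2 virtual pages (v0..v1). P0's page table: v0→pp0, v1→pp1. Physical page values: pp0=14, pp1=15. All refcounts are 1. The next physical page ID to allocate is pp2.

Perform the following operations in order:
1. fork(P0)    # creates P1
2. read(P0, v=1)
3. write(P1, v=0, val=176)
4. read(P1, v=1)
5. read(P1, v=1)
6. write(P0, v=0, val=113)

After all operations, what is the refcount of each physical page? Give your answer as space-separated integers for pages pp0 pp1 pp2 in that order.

Op 1: fork(P0) -> P1. 2 ppages; refcounts: pp0:2 pp1:2
Op 2: read(P0, v1) -> 15. No state change.
Op 3: write(P1, v0, 176). refcount(pp0)=2>1 -> COPY to pp2. 3 ppages; refcounts: pp0:1 pp1:2 pp2:1
Op 4: read(P1, v1) -> 15. No state change.
Op 5: read(P1, v1) -> 15. No state change.
Op 6: write(P0, v0, 113). refcount(pp0)=1 -> write in place. 3 ppages; refcounts: pp0:1 pp1:2 pp2:1

Answer: 1 2 1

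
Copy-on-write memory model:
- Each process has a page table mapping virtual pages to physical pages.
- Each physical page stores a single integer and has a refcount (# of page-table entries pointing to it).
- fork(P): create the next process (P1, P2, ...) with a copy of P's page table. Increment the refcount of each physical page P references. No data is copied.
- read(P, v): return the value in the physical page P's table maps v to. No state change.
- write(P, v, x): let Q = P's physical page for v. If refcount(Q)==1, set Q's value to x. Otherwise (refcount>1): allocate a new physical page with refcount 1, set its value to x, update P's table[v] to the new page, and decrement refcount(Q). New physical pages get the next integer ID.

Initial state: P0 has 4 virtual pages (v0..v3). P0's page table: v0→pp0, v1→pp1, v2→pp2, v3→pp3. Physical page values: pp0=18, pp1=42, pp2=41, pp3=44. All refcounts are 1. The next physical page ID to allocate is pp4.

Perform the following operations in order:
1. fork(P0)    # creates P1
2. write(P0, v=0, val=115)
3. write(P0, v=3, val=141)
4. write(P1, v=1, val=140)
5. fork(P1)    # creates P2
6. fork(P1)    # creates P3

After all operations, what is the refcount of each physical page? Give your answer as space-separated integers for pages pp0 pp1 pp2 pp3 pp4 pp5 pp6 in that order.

Answer: 3 1 4 3 1 1 3

Derivation:
Op 1: fork(P0) -> P1. 4 ppages; refcounts: pp0:2 pp1:2 pp2:2 pp3:2
Op 2: write(P0, v0, 115). refcount(pp0)=2>1 -> COPY to pp4. 5 ppages; refcounts: pp0:1 pp1:2 pp2:2 pp3:2 pp4:1
Op 3: write(P0, v3, 141). refcount(pp3)=2>1 -> COPY to pp5. 6 ppages; refcounts: pp0:1 pp1:2 pp2:2 pp3:1 pp4:1 pp5:1
Op 4: write(P1, v1, 140). refcount(pp1)=2>1 -> COPY to pp6. 7 ppages; refcounts: pp0:1 pp1:1 pp2:2 pp3:1 pp4:1 pp5:1 pp6:1
Op 5: fork(P1) -> P2. 7 ppages; refcounts: pp0:2 pp1:1 pp2:3 pp3:2 pp4:1 pp5:1 pp6:2
Op 6: fork(P1) -> P3. 7 ppages; refcounts: pp0:3 pp1:1 pp2:4 pp3:3 pp4:1 pp5:1 pp6:3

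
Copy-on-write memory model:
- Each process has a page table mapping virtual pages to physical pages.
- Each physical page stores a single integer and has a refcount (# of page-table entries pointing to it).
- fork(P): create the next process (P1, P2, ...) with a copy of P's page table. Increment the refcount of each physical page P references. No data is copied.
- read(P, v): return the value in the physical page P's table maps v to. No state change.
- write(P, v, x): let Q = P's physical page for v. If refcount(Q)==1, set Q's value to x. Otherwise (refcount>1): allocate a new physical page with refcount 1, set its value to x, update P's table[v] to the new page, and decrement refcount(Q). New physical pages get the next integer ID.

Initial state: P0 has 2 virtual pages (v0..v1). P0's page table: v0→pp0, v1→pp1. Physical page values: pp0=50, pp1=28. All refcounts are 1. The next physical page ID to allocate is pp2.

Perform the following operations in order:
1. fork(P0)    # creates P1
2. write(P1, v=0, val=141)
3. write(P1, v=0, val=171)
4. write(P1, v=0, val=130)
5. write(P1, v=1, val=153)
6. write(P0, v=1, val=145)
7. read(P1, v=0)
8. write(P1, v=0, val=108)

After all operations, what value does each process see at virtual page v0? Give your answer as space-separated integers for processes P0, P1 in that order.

Answer: 50 108

Derivation:
Op 1: fork(P0) -> P1. 2 ppages; refcounts: pp0:2 pp1:2
Op 2: write(P1, v0, 141). refcount(pp0)=2>1 -> COPY to pp2. 3 ppages; refcounts: pp0:1 pp1:2 pp2:1
Op 3: write(P1, v0, 171). refcount(pp2)=1 -> write in place. 3 ppages; refcounts: pp0:1 pp1:2 pp2:1
Op 4: write(P1, v0, 130). refcount(pp2)=1 -> write in place. 3 ppages; refcounts: pp0:1 pp1:2 pp2:1
Op 5: write(P1, v1, 153). refcount(pp1)=2>1 -> COPY to pp3. 4 ppages; refcounts: pp0:1 pp1:1 pp2:1 pp3:1
Op 6: write(P0, v1, 145). refcount(pp1)=1 -> write in place. 4 ppages; refcounts: pp0:1 pp1:1 pp2:1 pp3:1
Op 7: read(P1, v0) -> 130. No state change.
Op 8: write(P1, v0, 108). refcount(pp2)=1 -> write in place. 4 ppages; refcounts: pp0:1 pp1:1 pp2:1 pp3:1
P0: v0 -> pp0 = 50
P1: v0 -> pp2 = 108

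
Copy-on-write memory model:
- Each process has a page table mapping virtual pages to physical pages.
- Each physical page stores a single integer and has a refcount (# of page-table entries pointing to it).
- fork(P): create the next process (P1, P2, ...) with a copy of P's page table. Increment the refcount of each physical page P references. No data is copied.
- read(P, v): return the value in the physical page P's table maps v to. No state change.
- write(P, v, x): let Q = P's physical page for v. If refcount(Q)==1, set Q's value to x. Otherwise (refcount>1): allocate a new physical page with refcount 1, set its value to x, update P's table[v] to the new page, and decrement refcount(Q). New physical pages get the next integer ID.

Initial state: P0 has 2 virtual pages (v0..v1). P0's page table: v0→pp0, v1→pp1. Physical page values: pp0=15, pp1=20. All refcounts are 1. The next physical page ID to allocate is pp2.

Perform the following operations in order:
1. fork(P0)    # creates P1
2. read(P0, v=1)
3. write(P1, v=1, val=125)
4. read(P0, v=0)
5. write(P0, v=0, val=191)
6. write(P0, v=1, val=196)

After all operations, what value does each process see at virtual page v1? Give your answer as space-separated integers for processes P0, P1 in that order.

Answer: 196 125

Derivation:
Op 1: fork(P0) -> P1. 2 ppages; refcounts: pp0:2 pp1:2
Op 2: read(P0, v1) -> 20. No state change.
Op 3: write(P1, v1, 125). refcount(pp1)=2>1 -> COPY to pp2. 3 ppages; refcounts: pp0:2 pp1:1 pp2:1
Op 4: read(P0, v0) -> 15. No state change.
Op 5: write(P0, v0, 191). refcount(pp0)=2>1 -> COPY to pp3. 4 ppages; refcounts: pp0:1 pp1:1 pp2:1 pp3:1
Op 6: write(P0, v1, 196). refcount(pp1)=1 -> write in place. 4 ppages; refcounts: pp0:1 pp1:1 pp2:1 pp3:1
P0: v1 -> pp1 = 196
P1: v1 -> pp2 = 125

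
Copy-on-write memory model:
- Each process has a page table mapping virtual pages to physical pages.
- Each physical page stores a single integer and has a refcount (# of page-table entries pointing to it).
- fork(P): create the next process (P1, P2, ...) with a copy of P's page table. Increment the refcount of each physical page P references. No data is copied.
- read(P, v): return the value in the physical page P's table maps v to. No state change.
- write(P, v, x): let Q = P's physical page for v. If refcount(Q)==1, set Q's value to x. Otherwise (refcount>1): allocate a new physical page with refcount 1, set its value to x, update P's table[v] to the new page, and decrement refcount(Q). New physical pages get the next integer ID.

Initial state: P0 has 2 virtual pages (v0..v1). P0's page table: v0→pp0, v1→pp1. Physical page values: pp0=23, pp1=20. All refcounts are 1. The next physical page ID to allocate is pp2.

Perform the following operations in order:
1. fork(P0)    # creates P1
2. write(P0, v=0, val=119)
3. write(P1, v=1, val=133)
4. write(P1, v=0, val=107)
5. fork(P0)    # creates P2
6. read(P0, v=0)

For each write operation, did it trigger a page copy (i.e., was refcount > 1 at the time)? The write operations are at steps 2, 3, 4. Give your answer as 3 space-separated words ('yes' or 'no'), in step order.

Op 1: fork(P0) -> P1. 2 ppages; refcounts: pp0:2 pp1:2
Op 2: write(P0, v0, 119). refcount(pp0)=2>1 -> COPY to pp2. 3 ppages; refcounts: pp0:1 pp1:2 pp2:1
Op 3: write(P1, v1, 133). refcount(pp1)=2>1 -> COPY to pp3. 4 ppages; refcounts: pp0:1 pp1:1 pp2:1 pp3:1
Op 4: write(P1, v0, 107). refcount(pp0)=1 -> write in place. 4 ppages; refcounts: pp0:1 pp1:1 pp2:1 pp3:1
Op 5: fork(P0) -> P2. 4 ppages; refcounts: pp0:1 pp1:2 pp2:2 pp3:1
Op 6: read(P0, v0) -> 119. No state change.

yes yes no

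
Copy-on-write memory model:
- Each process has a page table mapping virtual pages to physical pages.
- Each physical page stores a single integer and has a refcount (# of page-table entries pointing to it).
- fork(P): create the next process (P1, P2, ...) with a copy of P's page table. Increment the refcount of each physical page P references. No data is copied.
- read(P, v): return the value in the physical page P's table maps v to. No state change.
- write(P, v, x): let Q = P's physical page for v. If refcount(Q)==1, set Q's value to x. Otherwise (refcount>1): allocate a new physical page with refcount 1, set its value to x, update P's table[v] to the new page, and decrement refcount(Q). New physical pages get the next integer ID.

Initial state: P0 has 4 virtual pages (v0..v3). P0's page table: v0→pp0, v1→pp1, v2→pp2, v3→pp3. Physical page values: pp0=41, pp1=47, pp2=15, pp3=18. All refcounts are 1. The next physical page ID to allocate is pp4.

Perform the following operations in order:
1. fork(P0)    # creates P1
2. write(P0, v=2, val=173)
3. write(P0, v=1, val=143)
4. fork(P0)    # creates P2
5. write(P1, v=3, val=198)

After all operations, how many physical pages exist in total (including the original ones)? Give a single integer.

Answer: 7

Derivation:
Op 1: fork(P0) -> P1. 4 ppages; refcounts: pp0:2 pp1:2 pp2:2 pp3:2
Op 2: write(P0, v2, 173). refcount(pp2)=2>1 -> COPY to pp4. 5 ppages; refcounts: pp0:2 pp1:2 pp2:1 pp3:2 pp4:1
Op 3: write(P0, v1, 143). refcount(pp1)=2>1 -> COPY to pp5. 6 ppages; refcounts: pp0:2 pp1:1 pp2:1 pp3:2 pp4:1 pp5:1
Op 4: fork(P0) -> P2. 6 ppages; refcounts: pp0:3 pp1:1 pp2:1 pp3:3 pp4:2 pp5:2
Op 5: write(P1, v3, 198). refcount(pp3)=3>1 -> COPY to pp6. 7 ppages; refcounts: pp0:3 pp1:1 pp2:1 pp3:2 pp4:2 pp5:2 pp6:1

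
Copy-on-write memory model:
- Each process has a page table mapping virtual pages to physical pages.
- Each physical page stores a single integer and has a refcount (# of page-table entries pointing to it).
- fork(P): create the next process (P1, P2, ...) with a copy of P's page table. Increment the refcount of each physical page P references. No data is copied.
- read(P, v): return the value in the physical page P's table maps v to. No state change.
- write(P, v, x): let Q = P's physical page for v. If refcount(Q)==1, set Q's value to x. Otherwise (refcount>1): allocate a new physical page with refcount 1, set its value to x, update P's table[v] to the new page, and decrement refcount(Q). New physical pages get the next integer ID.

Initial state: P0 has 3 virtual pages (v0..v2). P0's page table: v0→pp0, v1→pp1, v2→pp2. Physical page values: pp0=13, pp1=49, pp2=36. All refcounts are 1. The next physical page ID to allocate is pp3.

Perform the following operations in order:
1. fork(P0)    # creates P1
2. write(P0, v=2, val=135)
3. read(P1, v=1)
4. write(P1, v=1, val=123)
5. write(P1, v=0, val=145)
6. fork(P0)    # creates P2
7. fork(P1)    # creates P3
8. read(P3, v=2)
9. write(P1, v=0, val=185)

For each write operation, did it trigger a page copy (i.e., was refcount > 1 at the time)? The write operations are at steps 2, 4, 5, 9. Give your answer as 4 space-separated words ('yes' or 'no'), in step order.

Op 1: fork(P0) -> P1. 3 ppages; refcounts: pp0:2 pp1:2 pp2:2
Op 2: write(P0, v2, 135). refcount(pp2)=2>1 -> COPY to pp3. 4 ppages; refcounts: pp0:2 pp1:2 pp2:1 pp3:1
Op 3: read(P1, v1) -> 49. No state change.
Op 4: write(P1, v1, 123). refcount(pp1)=2>1 -> COPY to pp4. 5 ppages; refcounts: pp0:2 pp1:1 pp2:1 pp3:1 pp4:1
Op 5: write(P1, v0, 145). refcount(pp0)=2>1 -> COPY to pp5. 6 ppages; refcounts: pp0:1 pp1:1 pp2:1 pp3:1 pp4:1 pp5:1
Op 6: fork(P0) -> P2. 6 ppages; refcounts: pp0:2 pp1:2 pp2:1 pp3:2 pp4:1 pp5:1
Op 7: fork(P1) -> P3. 6 ppages; refcounts: pp0:2 pp1:2 pp2:2 pp3:2 pp4:2 pp5:2
Op 8: read(P3, v2) -> 36. No state change.
Op 9: write(P1, v0, 185). refcount(pp5)=2>1 -> COPY to pp6. 7 ppages; refcounts: pp0:2 pp1:2 pp2:2 pp3:2 pp4:2 pp5:1 pp6:1

yes yes yes yes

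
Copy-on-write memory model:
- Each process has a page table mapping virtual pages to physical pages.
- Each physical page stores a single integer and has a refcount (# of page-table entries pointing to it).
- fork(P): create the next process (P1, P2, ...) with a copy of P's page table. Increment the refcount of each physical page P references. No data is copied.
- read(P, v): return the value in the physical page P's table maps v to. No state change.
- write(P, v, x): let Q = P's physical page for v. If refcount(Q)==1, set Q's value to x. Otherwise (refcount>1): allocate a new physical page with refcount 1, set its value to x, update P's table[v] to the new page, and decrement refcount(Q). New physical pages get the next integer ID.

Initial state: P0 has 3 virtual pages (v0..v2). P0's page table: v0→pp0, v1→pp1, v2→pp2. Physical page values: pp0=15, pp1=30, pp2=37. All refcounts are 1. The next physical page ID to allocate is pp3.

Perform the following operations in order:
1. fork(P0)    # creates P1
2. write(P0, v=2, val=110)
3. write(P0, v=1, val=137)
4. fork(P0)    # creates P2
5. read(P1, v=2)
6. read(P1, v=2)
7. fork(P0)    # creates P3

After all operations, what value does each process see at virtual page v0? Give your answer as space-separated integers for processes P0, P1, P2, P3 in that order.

Op 1: fork(P0) -> P1. 3 ppages; refcounts: pp0:2 pp1:2 pp2:2
Op 2: write(P0, v2, 110). refcount(pp2)=2>1 -> COPY to pp3. 4 ppages; refcounts: pp0:2 pp1:2 pp2:1 pp3:1
Op 3: write(P0, v1, 137). refcount(pp1)=2>1 -> COPY to pp4. 5 ppages; refcounts: pp0:2 pp1:1 pp2:1 pp3:1 pp4:1
Op 4: fork(P0) -> P2. 5 ppages; refcounts: pp0:3 pp1:1 pp2:1 pp3:2 pp4:2
Op 5: read(P1, v2) -> 37. No state change.
Op 6: read(P1, v2) -> 37. No state change.
Op 7: fork(P0) -> P3. 5 ppages; refcounts: pp0:4 pp1:1 pp2:1 pp3:3 pp4:3
P0: v0 -> pp0 = 15
P1: v0 -> pp0 = 15
P2: v0 -> pp0 = 15
P3: v0 -> pp0 = 15

Answer: 15 15 15 15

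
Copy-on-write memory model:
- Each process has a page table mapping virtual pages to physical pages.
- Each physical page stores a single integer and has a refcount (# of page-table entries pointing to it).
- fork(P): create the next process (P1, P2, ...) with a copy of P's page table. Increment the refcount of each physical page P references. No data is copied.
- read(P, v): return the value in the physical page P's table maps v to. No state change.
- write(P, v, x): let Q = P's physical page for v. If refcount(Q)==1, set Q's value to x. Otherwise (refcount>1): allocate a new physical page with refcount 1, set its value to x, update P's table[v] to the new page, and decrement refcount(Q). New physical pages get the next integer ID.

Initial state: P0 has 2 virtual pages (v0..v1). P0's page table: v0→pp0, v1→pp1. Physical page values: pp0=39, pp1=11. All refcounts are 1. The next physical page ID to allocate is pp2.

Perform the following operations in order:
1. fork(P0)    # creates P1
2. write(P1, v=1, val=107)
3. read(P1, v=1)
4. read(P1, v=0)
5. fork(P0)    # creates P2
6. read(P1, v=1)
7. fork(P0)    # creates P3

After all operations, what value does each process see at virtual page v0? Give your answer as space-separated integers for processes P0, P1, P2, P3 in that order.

Op 1: fork(P0) -> P1. 2 ppages; refcounts: pp0:2 pp1:2
Op 2: write(P1, v1, 107). refcount(pp1)=2>1 -> COPY to pp2. 3 ppages; refcounts: pp0:2 pp1:1 pp2:1
Op 3: read(P1, v1) -> 107. No state change.
Op 4: read(P1, v0) -> 39. No state change.
Op 5: fork(P0) -> P2. 3 ppages; refcounts: pp0:3 pp1:2 pp2:1
Op 6: read(P1, v1) -> 107. No state change.
Op 7: fork(P0) -> P3. 3 ppages; refcounts: pp0:4 pp1:3 pp2:1
P0: v0 -> pp0 = 39
P1: v0 -> pp0 = 39
P2: v0 -> pp0 = 39
P3: v0 -> pp0 = 39

Answer: 39 39 39 39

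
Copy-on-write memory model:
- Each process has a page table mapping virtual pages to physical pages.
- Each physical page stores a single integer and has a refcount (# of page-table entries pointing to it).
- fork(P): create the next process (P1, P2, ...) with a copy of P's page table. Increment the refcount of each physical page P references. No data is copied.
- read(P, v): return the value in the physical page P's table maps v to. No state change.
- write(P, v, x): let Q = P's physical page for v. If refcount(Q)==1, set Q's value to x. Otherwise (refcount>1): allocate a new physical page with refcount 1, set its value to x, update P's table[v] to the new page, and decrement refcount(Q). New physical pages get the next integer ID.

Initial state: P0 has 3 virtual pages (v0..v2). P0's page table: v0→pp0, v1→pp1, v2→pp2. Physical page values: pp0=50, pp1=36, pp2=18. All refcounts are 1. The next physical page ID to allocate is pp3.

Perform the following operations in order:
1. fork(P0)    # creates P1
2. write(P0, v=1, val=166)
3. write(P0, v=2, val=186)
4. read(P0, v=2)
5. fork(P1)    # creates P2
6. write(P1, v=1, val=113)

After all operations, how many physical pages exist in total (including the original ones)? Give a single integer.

Answer: 6

Derivation:
Op 1: fork(P0) -> P1. 3 ppages; refcounts: pp0:2 pp1:2 pp2:2
Op 2: write(P0, v1, 166). refcount(pp1)=2>1 -> COPY to pp3. 4 ppages; refcounts: pp0:2 pp1:1 pp2:2 pp3:1
Op 3: write(P0, v2, 186). refcount(pp2)=2>1 -> COPY to pp4. 5 ppages; refcounts: pp0:2 pp1:1 pp2:1 pp3:1 pp4:1
Op 4: read(P0, v2) -> 186. No state change.
Op 5: fork(P1) -> P2. 5 ppages; refcounts: pp0:3 pp1:2 pp2:2 pp3:1 pp4:1
Op 6: write(P1, v1, 113). refcount(pp1)=2>1 -> COPY to pp5. 6 ppages; refcounts: pp0:3 pp1:1 pp2:2 pp3:1 pp4:1 pp5:1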